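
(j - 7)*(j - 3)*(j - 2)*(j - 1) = j^4 - 13*j^3 + 53*j^2 - 83*j + 42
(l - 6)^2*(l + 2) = l^3 - 10*l^2 + 12*l + 72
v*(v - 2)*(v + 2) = v^3 - 4*v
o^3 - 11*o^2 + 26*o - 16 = (o - 8)*(o - 2)*(o - 1)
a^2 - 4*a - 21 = (a - 7)*(a + 3)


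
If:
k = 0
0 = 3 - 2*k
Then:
No Solution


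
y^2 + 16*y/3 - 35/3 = (y - 5/3)*(y + 7)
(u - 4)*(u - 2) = u^2 - 6*u + 8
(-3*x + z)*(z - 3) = -3*x*z + 9*x + z^2 - 3*z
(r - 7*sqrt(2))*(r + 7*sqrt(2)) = r^2 - 98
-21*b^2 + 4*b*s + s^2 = (-3*b + s)*(7*b + s)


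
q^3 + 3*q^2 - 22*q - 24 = (q - 4)*(q + 1)*(q + 6)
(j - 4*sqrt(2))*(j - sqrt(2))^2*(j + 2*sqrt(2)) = j^4 - 4*sqrt(2)*j^3 - 6*j^2 + 28*sqrt(2)*j - 32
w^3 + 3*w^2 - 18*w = w*(w - 3)*(w + 6)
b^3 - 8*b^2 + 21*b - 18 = (b - 3)^2*(b - 2)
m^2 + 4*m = m*(m + 4)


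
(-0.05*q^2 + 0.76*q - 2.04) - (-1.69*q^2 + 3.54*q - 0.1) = 1.64*q^2 - 2.78*q - 1.94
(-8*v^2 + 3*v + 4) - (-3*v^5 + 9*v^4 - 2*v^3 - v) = 3*v^5 - 9*v^4 + 2*v^3 - 8*v^2 + 4*v + 4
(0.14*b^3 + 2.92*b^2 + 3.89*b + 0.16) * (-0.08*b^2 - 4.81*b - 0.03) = -0.0112*b^5 - 0.907*b^4 - 14.3606*b^3 - 18.8113*b^2 - 0.8863*b - 0.0048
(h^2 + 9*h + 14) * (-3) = -3*h^2 - 27*h - 42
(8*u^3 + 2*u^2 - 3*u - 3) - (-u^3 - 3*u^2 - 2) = 9*u^3 + 5*u^2 - 3*u - 1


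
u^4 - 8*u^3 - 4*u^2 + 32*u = u*(u - 8)*(u - 2)*(u + 2)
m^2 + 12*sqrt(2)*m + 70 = (m + 5*sqrt(2))*(m + 7*sqrt(2))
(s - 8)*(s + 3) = s^2 - 5*s - 24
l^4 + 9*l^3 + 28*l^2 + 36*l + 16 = (l + 1)*(l + 2)^2*(l + 4)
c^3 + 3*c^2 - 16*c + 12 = (c - 2)*(c - 1)*(c + 6)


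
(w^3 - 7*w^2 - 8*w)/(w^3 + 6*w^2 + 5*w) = (w - 8)/(w + 5)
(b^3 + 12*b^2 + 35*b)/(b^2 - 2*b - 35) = b*(b + 7)/(b - 7)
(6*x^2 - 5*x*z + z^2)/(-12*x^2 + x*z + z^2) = (-2*x + z)/(4*x + z)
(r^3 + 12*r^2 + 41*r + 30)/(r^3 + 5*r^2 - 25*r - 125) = (r^2 + 7*r + 6)/(r^2 - 25)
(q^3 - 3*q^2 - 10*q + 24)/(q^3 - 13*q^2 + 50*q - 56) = (q + 3)/(q - 7)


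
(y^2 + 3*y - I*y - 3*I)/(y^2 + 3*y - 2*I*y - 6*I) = (y - I)/(y - 2*I)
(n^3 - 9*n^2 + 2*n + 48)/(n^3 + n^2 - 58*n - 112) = (n - 3)/(n + 7)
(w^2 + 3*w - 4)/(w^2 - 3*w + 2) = (w + 4)/(w - 2)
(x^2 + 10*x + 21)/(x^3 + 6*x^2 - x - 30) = (x + 7)/(x^2 + 3*x - 10)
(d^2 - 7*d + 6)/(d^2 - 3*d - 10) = (-d^2 + 7*d - 6)/(-d^2 + 3*d + 10)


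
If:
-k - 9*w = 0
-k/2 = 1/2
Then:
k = -1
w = 1/9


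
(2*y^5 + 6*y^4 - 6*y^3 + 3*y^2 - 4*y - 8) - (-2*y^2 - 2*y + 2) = 2*y^5 + 6*y^4 - 6*y^3 + 5*y^2 - 2*y - 10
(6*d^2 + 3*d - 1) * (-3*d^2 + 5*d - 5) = -18*d^4 + 21*d^3 - 12*d^2 - 20*d + 5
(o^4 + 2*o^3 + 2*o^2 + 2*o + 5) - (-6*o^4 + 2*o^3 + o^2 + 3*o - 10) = 7*o^4 + o^2 - o + 15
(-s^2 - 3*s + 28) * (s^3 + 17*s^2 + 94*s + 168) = -s^5 - 20*s^4 - 117*s^3 + 26*s^2 + 2128*s + 4704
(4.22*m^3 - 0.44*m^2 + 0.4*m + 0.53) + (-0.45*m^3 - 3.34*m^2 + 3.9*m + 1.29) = 3.77*m^3 - 3.78*m^2 + 4.3*m + 1.82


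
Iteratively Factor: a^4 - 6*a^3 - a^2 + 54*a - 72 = (a + 3)*(a^3 - 9*a^2 + 26*a - 24) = (a - 4)*(a + 3)*(a^2 - 5*a + 6) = (a - 4)*(a - 2)*(a + 3)*(a - 3)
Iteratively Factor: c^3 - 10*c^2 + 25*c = (c - 5)*(c^2 - 5*c) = (c - 5)^2*(c)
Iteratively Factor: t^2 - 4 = (t + 2)*(t - 2)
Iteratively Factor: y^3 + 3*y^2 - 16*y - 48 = (y + 4)*(y^2 - y - 12) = (y + 3)*(y + 4)*(y - 4)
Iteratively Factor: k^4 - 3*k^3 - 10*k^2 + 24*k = (k + 3)*(k^3 - 6*k^2 + 8*k) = (k - 4)*(k + 3)*(k^2 - 2*k) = (k - 4)*(k - 2)*(k + 3)*(k)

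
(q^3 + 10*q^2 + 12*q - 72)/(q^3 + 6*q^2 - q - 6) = (q^2 + 4*q - 12)/(q^2 - 1)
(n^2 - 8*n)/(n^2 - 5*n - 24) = n/(n + 3)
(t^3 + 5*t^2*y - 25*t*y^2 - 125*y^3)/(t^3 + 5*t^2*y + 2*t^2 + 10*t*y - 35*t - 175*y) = (t^2 - 25*y^2)/(t^2 + 2*t - 35)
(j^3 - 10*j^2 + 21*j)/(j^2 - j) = (j^2 - 10*j + 21)/(j - 1)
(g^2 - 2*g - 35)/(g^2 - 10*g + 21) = (g + 5)/(g - 3)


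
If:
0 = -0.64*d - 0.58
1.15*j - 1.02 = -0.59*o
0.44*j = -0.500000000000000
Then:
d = -0.91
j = -1.14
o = 3.94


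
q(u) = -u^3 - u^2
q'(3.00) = -33.00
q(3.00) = -36.00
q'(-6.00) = -96.00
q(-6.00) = 180.00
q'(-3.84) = -36.56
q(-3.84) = 41.88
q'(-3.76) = -34.89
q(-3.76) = 39.02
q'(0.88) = -4.08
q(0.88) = -1.46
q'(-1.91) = -7.12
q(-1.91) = 3.32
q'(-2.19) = -10.01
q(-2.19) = 5.71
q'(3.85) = -52.17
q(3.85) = -71.89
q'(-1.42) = -3.21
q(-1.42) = 0.85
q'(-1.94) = -7.41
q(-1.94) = 3.54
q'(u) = -3*u^2 - 2*u = u*(-3*u - 2)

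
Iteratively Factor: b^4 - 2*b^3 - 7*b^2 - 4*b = (b)*(b^3 - 2*b^2 - 7*b - 4) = b*(b + 1)*(b^2 - 3*b - 4) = b*(b + 1)^2*(b - 4)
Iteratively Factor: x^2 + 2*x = (x)*(x + 2)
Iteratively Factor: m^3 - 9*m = (m + 3)*(m^2 - 3*m) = m*(m + 3)*(m - 3)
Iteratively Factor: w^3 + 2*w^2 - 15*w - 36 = (w - 4)*(w^2 + 6*w + 9) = (w - 4)*(w + 3)*(w + 3)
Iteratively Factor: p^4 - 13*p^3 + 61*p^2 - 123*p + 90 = (p - 3)*(p^3 - 10*p^2 + 31*p - 30) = (p - 5)*(p - 3)*(p^2 - 5*p + 6) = (p - 5)*(p - 3)*(p - 2)*(p - 3)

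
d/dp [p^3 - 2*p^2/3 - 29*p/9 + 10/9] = 3*p^2 - 4*p/3 - 29/9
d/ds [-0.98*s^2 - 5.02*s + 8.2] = -1.96*s - 5.02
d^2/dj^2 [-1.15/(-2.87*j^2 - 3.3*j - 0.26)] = (-18.94487*j^2 - 21.7833*j + 1.15*(5.74*j + 3.3)*(11.48*j + 6.6) - 1.71626)/(2.87*j^2 + 3.3*j + 0.26)^3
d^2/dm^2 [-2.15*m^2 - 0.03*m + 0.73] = -4.30000000000000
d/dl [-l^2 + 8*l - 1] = 8 - 2*l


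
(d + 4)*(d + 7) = d^2 + 11*d + 28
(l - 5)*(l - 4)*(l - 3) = l^3 - 12*l^2 + 47*l - 60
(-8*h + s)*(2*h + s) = -16*h^2 - 6*h*s + s^2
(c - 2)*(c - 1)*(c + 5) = c^3 + 2*c^2 - 13*c + 10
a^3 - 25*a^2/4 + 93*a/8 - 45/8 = (a - 3)*(a - 5/2)*(a - 3/4)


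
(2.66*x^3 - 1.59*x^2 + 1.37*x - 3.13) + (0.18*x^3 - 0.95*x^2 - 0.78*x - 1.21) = 2.84*x^3 - 2.54*x^2 + 0.59*x - 4.34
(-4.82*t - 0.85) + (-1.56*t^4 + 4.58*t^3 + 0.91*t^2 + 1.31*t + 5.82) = -1.56*t^4 + 4.58*t^3 + 0.91*t^2 - 3.51*t + 4.97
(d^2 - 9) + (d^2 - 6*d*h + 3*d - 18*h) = 2*d^2 - 6*d*h + 3*d - 18*h - 9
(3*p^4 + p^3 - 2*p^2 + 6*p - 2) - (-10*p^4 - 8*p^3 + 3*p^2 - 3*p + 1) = 13*p^4 + 9*p^3 - 5*p^2 + 9*p - 3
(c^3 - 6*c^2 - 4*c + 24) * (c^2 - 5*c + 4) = c^5 - 11*c^4 + 30*c^3 + 20*c^2 - 136*c + 96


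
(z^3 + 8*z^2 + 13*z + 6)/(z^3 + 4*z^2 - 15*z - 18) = (z + 1)/(z - 3)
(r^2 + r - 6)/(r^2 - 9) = (r - 2)/(r - 3)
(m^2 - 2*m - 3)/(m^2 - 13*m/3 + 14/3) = 3*(m^2 - 2*m - 3)/(3*m^2 - 13*m + 14)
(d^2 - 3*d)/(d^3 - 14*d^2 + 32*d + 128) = d*(d - 3)/(d^3 - 14*d^2 + 32*d + 128)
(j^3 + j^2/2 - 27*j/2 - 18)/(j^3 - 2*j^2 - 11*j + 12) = (j + 3/2)/(j - 1)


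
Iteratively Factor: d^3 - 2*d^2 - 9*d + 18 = (d - 3)*(d^2 + d - 6) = (d - 3)*(d + 3)*(d - 2)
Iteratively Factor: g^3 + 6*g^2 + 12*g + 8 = (g + 2)*(g^2 + 4*g + 4) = (g + 2)^2*(g + 2)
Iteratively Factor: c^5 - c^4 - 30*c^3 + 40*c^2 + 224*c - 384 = (c - 2)*(c^4 + c^3 - 28*c^2 - 16*c + 192) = (c - 4)*(c - 2)*(c^3 + 5*c^2 - 8*c - 48) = (c - 4)*(c - 2)*(c + 4)*(c^2 + c - 12) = (c - 4)*(c - 3)*(c - 2)*(c + 4)*(c + 4)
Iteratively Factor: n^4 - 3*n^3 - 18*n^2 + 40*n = (n + 4)*(n^3 - 7*n^2 + 10*n) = (n - 5)*(n + 4)*(n^2 - 2*n) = (n - 5)*(n - 2)*(n + 4)*(n)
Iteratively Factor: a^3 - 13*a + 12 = (a - 1)*(a^2 + a - 12) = (a - 1)*(a + 4)*(a - 3)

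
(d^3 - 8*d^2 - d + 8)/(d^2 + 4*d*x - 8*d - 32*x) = (d^2 - 1)/(d + 4*x)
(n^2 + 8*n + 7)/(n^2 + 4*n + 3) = (n + 7)/(n + 3)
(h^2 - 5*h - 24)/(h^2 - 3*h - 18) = (h - 8)/(h - 6)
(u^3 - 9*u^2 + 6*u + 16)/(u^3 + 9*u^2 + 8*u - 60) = (u^2 - 7*u - 8)/(u^2 + 11*u + 30)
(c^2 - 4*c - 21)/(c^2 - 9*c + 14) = (c + 3)/(c - 2)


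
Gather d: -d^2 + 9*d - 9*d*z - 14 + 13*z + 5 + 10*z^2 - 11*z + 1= -d^2 + d*(9 - 9*z) + 10*z^2 + 2*z - 8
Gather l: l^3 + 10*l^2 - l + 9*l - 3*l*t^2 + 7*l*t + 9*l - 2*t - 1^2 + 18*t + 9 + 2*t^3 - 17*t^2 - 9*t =l^3 + 10*l^2 + l*(-3*t^2 + 7*t + 17) + 2*t^3 - 17*t^2 + 7*t + 8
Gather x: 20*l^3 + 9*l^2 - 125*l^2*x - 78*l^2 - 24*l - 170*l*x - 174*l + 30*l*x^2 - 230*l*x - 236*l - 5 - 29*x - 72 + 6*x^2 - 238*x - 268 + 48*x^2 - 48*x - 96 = 20*l^3 - 69*l^2 - 434*l + x^2*(30*l + 54) + x*(-125*l^2 - 400*l - 315) - 441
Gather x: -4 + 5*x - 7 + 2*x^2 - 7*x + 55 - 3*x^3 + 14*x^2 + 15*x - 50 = -3*x^3 + 16*x^2 + 13*x - 6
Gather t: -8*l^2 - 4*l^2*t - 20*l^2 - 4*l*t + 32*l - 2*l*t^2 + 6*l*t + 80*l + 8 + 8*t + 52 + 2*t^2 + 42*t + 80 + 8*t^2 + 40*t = -28*l^2 + 112*l + t^2*(10 - 2*l) + t*(-4*l^2 + 2*l + 90) + 140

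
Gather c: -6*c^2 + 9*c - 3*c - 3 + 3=-6*c^2 + 6*c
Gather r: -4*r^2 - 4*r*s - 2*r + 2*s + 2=-4*r^2 + r*(-4*s - 2) + 2*s + 2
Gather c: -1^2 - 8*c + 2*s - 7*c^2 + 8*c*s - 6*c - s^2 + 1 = -7*c^2 + c*(8*s - 14) - s^2 + 2*s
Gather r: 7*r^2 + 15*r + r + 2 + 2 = 7*r^2 + 16*r + 4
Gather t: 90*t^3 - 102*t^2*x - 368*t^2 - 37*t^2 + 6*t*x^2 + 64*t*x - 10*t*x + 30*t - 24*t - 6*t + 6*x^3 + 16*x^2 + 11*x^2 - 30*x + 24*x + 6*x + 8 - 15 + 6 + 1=90*t^3 + t^2*(-102*x - 405) + t*(6*x^2 + 54*x) + 6*x^3 + 27*x^2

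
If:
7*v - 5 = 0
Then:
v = 5/7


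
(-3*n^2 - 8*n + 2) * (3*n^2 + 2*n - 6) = -9*n^4 - 30*n^3 + 8*n^2 + 52*n - 12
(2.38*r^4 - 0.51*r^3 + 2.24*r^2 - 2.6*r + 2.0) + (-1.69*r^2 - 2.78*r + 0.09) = 2.38*r^4 - 0.51*r^3 + 0.55*r^2 - 5.38*r + 2.09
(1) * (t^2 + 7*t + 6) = t^2 + 7*t + 6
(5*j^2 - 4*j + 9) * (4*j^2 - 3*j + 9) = 20*j^4 - 31*j^3 + 93*j^2 - 63*j + 81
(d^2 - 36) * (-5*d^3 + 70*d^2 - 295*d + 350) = -5*d^5 + 70*d^4 - 115*d^3 - 2170*d^2 + 10620*d - 12600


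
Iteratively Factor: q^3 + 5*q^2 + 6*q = (q)*(q^2 + 5*q + 6) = q*(q + 2)*(q + 3)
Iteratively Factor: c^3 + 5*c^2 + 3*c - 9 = (c + 3)*(c^2 + 2*c - 3) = (c - 1)*(c + 3)*(c + 3)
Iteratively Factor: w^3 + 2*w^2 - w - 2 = (w + 2)*(w^2 - 1) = (w + 1)*(w + 2)*(w - 1)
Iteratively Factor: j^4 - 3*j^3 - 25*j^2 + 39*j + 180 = (j - 4)*(j^3 + j^2 - 21*j - 45) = (j - 4)*(j + 3)*(j^2 - 2*j - 15) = (j - 5)*(j - 4)*(j + 3)*(j + 3)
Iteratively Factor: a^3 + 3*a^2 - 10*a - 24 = (a + 2)*(a^2 + a - 12) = (a - 3)*(a + 2)*(a + 4)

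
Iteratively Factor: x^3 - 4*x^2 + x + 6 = (x + 1)*(x^2 - 5*x + 6) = (x - 2)*(x + 1)*(x - 3)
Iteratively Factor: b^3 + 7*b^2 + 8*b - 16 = (b - 1)*(b^2 + 8*b + 16) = (b - 1)*(b + 4)*(b + 4)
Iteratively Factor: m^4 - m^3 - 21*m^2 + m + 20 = (m - 1)*(m^3 - 21*m - 20) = (m - 1)*(m + 4)*(m^2 - 4*m - 5) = (m - 1)*(m + 1)*(m + 4)*(m - 5)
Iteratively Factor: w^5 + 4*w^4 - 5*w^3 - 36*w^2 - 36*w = (w + 3)*(w^4 + w^3 - 8*w^2 - 12*w) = w*(w + 3)*(w^3 + w^2 - 8*w - 12) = w*(w + 2)*(w + 3)*(w^2 - w - 6) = w*(w - 3)*(w + 2)*(w + 3)*(w + 2)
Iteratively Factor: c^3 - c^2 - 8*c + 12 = (c - 2)*(c^2 + c - 6) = (c - 2)^2*(c + 3)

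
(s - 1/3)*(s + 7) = s^2 + 20*s/3 - 7/3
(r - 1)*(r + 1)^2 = r^3 + r^2 - r - 1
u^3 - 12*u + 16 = (u - 2)^2*(u + 4)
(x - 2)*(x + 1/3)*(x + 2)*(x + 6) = x^4 + 19*x^3/3 - 2*x^2 - 76*x/3 - 8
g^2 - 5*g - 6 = (g - 6)*(g + 1)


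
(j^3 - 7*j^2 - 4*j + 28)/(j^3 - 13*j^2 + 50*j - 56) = (j + 2)/(j - 4)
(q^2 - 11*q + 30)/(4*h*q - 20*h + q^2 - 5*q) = (q - 6)/(4*h + q)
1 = 1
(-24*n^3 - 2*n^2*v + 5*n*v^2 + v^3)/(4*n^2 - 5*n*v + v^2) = (-24*n^3 - 2*n^2*v + 5*n*v^2 + v^3)/(4*n^2 - 5*n*v + v^2)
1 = 1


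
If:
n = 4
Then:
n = 4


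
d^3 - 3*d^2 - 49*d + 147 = (d - 7)*(d - 3)*(d + 7)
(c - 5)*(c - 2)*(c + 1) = c^3 - 6*c^2 + 3*c + 10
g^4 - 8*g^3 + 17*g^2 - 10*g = g*(g - 5)*(g - 2)*(g - 1)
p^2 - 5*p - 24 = (p - 8)*(p + 3)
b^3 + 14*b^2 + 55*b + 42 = (b + 1)*(b + 6)*(b + 7)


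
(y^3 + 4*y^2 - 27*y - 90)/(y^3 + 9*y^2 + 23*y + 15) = (y^2 + y - 30)/(y^2 + 6*y + 5)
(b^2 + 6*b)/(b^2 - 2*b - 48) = b/(b - 8)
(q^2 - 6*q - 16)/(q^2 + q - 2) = (q - 8)/(q - 1)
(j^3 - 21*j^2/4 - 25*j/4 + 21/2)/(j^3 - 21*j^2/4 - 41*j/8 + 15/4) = 2*(4*j^2 + 3*j - 7)/(8*j^2 + 6*j - 5)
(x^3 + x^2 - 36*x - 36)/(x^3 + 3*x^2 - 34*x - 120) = (x^2 + 7*x + 6)/(x^2 + 9*x + 20)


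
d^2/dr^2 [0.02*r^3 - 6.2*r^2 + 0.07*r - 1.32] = 0.12*r - 12.4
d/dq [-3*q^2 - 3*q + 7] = -6*q - 3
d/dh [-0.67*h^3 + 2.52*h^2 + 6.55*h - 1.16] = -2.01*h^2 + 5.04*h + 6.55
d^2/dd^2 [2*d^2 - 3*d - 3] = 4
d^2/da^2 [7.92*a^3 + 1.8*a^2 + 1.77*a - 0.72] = 47.52*a + 3.6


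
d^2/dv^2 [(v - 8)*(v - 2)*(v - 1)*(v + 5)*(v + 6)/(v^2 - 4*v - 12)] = 2*(3*v^7 - 32*v^6 - 12*v^5 + 720*v^4 - 16*v^3 - 12960*v^2 - 576*v - 51072)/(v^6 - 12*v^5 + 12*v^4 + 224*v^3 - 144*v^2 - 1728*v - 1728)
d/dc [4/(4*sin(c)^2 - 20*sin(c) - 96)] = (5 - 2*sin(c))*cos(c)/((sin(c) - 8)^2*(sin(c) + 3)^2)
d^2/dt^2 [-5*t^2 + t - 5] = -10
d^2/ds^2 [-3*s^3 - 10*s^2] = -18*s - 20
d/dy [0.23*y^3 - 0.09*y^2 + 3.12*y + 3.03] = 0.69*y^2 - 0.18*y + 3.12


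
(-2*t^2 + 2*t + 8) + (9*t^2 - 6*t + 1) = 7*t^2 - 4*t + 9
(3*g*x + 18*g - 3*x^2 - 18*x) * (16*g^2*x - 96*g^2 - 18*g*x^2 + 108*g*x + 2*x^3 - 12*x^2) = 48*g^3*x^2 - 1728*g^3 - 102*g^2*x^3 + 3672*g^2*x + 60*g*x^4 - 2160*g*x^2 - 6*x^5 + 216*x^3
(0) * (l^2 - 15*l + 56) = 0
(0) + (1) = 1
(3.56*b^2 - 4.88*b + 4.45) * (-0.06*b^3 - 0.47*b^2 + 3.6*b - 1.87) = -0.2136*b^5 - 1.3804*b^4 + 14.8426*b^3 - 26.3167*b^2 + 25.1456*b - 8.3215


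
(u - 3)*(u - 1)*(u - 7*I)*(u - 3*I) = u^4 - 4*u^3 - 10*I*u^3 - 18*u^2 + 40*I*u^2 + 84*u - 30*I*u - 63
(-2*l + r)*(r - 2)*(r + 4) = -2*l*r^2 - 4*l*r + 16*l + r^3 + 2*r^2 - 8*r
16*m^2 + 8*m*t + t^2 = (4*m + t)^2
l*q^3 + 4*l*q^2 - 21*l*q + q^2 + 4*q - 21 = (q - 3)*(q + 7)*(l*q + 1)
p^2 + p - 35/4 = (p - 5/2)*(p + 7/2)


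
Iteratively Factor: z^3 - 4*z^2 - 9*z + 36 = (z - 3)*(z^2 - z - 12) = (z - 3)*(z + 3)*(z - 4)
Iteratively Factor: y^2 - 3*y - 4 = (y + 1)*(y - 4)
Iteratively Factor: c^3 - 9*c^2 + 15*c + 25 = (c + 1)*(c^2 - 10*c + 25) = (c - 5)*(c + 1)*(c - 5)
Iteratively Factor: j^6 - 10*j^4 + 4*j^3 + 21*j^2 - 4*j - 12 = (j + 3)*(j^5 - 3*j^4 - j^3 + 7*j^2 - 4) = (j - 2)*(j + 3)*(j^4 - j^3 - 3*j^2 + j + 2) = (j - 2)*(j + 1)*(j + 3)*(j^3 - 2*j^2 - j + 2) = (j - 2)*(j + 1)^2*(j + 3)*(j^2 - 3*j + 2) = (j - 2)*(j - 1)*(j + 1)^2*(j + 3)*(j - 2)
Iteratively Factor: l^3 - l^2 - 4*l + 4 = (l + 2)*(l^2 - 3*l + 2) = (l - 2)*(l + 2)*(l - 1)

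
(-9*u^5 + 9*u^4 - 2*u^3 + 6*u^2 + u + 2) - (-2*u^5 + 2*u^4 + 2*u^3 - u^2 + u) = -7*u^5 + 7*u^4 - 4*u^3 + 7*u^2 + 2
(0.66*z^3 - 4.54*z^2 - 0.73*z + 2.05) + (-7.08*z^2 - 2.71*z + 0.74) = 0.66*z^3 - 11.62*z^2 - 3.44*z + 2.79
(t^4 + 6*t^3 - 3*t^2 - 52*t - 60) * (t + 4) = t^5 + 10*t^4 + 21*t^3 - 64*t^2 - 268*t - 240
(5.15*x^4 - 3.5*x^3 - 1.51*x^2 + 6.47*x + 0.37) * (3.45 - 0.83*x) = -4.2745*x^5 + 20.6725*x^4 - 10.8217*x^3 - 10.5796*x^2 + 22.0144*x + 1.2765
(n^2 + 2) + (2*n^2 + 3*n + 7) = 3*n^2 + 3*n + 9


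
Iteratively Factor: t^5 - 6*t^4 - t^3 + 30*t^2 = (t + 2)*(t^4 - 8*t^3 + 15*t^2) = t*(t + 2)*(t^3 - 8*t^2 + 15*t) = t*(t - 5)*(t + 2)*(t^2 - 3*t) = t*(t - 5)*(t - 3)*(t + 2)*(t)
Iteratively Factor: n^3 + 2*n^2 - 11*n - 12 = (n + 1)*(n^2 + n - 12) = (n - 3)*(n + 1)*(n + 4)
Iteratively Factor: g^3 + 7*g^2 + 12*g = (g + 3)*(g^2 + 4*g) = g*(g + 3)*(g + 4)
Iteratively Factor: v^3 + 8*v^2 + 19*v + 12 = (v + 4)*(v^2 + 4*v + 3) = (v + 1)*(v + 4)*(v + 3)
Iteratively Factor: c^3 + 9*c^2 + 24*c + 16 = (c + 4)*(c^2 + 5*c + 4) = (c + 4)^2*(c + 1)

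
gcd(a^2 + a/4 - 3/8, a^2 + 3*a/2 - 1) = a - 1/2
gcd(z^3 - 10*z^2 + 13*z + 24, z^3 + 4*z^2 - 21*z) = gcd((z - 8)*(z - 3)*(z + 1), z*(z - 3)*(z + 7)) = z - 3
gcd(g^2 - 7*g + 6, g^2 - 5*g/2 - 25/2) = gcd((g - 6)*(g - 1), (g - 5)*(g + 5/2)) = 1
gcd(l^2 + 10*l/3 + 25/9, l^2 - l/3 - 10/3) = l + 5/3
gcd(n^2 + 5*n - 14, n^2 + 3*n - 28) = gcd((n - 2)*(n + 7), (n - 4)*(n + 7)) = n + 7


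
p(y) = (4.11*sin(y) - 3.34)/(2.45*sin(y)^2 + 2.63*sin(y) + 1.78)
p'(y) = (-4.9*sin(y)*cos(y) - 2.63*cos(y))*(4.11*sin(y) - 3.34)/(2.45*sin(y)^2 + 2.63*sin(y) + 1.78)^2 + 4.11*cos(y)/(2.45*sin(y)^2 + 2.63*sin(y) + 1.78)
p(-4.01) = -0.04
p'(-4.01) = -0.54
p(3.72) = -5.20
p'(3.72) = -3.01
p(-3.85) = -0.15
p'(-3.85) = -0.83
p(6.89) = -0.24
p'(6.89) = 1.10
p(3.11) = -1.72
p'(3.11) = -4.77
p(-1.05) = -5.14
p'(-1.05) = -1.57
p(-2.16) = -5.25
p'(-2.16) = 1.50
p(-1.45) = -4.69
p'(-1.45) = -0.48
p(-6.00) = -0.81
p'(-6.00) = 2.61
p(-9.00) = -4.53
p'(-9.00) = -5.63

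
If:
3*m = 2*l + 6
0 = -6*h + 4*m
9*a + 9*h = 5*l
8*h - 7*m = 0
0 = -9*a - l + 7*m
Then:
No Solution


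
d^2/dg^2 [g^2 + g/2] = 2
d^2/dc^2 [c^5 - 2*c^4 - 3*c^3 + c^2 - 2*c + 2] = 20*c^3 - 24*c^2 - 18*c + 2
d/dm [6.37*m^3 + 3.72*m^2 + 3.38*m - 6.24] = 19.11*m^2 + 7.44*m + 3.38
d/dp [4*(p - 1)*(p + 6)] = 8*p + 20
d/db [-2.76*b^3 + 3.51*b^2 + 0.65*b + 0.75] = -8.28*b^2 + 7.02*b + 0.65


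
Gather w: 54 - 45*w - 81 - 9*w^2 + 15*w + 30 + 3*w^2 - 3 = -6*w^2 - 30*w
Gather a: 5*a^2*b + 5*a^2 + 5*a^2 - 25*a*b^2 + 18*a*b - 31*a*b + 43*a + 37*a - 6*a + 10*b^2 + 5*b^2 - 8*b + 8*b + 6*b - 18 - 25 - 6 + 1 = a^2*(5*b + 10) + a*(-25*b^2 - 13*b + 74) + 15*b^2 + 6*b - 48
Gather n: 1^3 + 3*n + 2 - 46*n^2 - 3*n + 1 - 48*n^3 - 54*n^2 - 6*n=-48*n^3 - 100*n^2 - 6*n + 4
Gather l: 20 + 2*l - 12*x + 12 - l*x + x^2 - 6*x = l*(2 - x) + x^2 - 18*x + 32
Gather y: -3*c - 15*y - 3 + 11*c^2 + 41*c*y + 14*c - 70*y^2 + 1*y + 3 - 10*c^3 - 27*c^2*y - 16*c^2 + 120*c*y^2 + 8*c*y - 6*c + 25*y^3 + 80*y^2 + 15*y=-10*c^3 - 5*c^2 + 5*c + 25*y^3 + y^2*(120*c + 10) + y*(-27*c^2 + 49*c + 1)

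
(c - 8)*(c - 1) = c^2 - 9*c + 8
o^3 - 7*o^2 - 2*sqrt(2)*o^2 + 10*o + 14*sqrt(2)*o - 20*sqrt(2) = (o - 5)*(o - 2)*(o - 2*sqrt(2))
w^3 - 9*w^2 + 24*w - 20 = (w - 5)*(w - 2)^2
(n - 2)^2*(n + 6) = n^3 + 2*n^2 - 20*n + 24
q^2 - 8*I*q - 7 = (q - 7*I)*(q - I)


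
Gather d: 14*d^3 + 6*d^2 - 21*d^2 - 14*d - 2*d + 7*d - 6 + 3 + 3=14*d^3 - 15*d^2 - 9*d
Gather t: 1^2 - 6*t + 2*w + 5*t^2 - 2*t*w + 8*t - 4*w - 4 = 5*t^2 + t*(2 - 2*w) - 2*w - 3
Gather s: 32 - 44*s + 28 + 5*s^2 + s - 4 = 5*s^2 - 43*s + 56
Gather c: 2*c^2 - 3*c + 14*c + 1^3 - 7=2*c^2 + 11*c - 6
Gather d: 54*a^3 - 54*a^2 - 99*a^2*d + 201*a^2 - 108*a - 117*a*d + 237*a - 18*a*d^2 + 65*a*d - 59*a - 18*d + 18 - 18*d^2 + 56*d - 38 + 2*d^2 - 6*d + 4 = 54*a^3 + 147*a^2 + 70*a + d^2*(-18*a - 16) + d*(-99*a^2 - 52*a + 32) - 16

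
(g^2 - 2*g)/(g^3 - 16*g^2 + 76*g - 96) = g/(g^2 - 14*g + 48)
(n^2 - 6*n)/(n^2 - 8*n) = (n - 6)/(n - 8)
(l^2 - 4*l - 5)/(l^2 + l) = (l - 5)/l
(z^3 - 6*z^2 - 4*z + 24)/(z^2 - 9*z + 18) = (z^2 - 4)/(z - 3)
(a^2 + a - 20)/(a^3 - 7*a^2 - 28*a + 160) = 1/(a - 8)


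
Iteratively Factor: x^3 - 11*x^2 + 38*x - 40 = (x - 2)*(x^2 - 9*x + 20) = (x - 5)*(x - 2)*(x - 4)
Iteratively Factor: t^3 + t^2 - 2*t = (t - 1)*(t^2 + 2*t) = (t - 1)*(t + 2)*(t)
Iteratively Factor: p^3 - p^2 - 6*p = (p)*(p^2 - p - 6) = p*(p - 3)*(p + 2)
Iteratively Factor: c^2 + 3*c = (c + 3)*(c)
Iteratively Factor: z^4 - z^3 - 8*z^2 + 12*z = (z)*(z^3 - z^2 - 8*z + 12) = z*(z - 2)*(z^2 + z - 6) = z*(z - 2)*(z + 3)*(z - 2)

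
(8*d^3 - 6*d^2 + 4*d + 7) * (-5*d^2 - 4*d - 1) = -40*d^5 - 2*d^4 - 4*d^3 - 45*d^2 - 32*d - 7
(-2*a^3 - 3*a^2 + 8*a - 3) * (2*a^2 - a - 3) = -4*a^5 - 4*a^4 + 25*a^3 - 5*a^2 - 21*a + 9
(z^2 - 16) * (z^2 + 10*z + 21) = z^4 + 10*z^3 + 5*z^2 - 160*z - 336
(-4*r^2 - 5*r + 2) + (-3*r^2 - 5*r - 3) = -7*r^2 - 10*r - 1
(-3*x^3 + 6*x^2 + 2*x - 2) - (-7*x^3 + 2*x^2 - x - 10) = 4*x^3 + 4*x^2 + 3*x + 8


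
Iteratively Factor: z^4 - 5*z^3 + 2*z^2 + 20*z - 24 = (z + 2)*(z^3 - 7*z^2 + 16*z - 12) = (z - 2)*(z + 2)*(z^2 - 5*z + 6) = (z - 3)*(z - 2)*(z + 2)*(z - 2)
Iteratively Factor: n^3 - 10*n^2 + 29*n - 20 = (n - 1)*(n^2 - 9*n + 20) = (n - 4)*(n - 1)*(n - 5)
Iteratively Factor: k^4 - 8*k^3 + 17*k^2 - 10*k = (k - 1)*(k^3 - 7*k^2 + 10*k) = (k - 5)*(k - 1)*(k^2 - 2*k) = (k - 5)*(k - 2)*(k - 1)*(k)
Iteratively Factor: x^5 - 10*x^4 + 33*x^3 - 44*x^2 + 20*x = (x - 2)*(x^4 - 8*x^3 + 17*x^2 - 10*x) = (x - 2)^2*(x^3 - 6*x^2 + 5*x) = (x - 2)^2*(x - 1)*(x^2 - 5*x) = (x - 5)*(x - 2)^2*(x - 1)*(x)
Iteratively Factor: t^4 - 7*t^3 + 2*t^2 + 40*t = (t - 5)*(t^3 - 2*t^2 - 8*t) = (t - 5)*(t + 2)*(t^2 - 4*t) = t*(t - 5)*(t + 2)*(t - 4)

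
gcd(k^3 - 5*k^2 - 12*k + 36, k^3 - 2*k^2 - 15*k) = k + 3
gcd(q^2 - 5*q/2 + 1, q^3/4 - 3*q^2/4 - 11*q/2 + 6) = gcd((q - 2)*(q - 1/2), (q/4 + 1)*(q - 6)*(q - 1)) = 1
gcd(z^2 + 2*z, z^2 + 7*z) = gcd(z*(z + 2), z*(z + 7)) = z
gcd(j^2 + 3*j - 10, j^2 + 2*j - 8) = j - 2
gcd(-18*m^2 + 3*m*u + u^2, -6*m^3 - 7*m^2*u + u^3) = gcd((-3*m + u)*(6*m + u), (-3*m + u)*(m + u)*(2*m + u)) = -3*m + u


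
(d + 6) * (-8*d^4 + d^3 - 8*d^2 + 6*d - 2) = -8*d^5 - 47*d^4 - 2*d^3 - 42*d^2 + 34*d - 12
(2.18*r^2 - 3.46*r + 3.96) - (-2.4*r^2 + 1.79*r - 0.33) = 4.58*r^2 - 5.25*r + 4.29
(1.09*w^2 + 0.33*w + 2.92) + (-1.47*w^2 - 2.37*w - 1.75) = -0.38*w^2 - 2.04*w + 1.17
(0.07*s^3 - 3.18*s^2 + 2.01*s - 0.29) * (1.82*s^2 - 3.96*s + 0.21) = 0.1274*s^5 - 6.0648*s^4 + 16.2657*s^3 - 9.1552*s^2 + 1.5705*s - 0.0609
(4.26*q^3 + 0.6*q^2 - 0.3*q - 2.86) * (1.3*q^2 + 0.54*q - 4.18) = 5.538*q^5 + 3.0804*q^4 - 17.8728*q^3 - 6.388*q^2 - 0.2904*q + 11.9548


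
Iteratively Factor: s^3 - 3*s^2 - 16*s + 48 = (s - 4)*(s^2 + s - 12) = (s - 4)*(s - 3)*(s + 4)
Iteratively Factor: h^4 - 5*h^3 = (h)*(h^3 - 5*h^2) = h^2*(h^2 - 5*h) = h^3*(h - 5)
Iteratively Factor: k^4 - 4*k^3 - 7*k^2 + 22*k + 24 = (k - 3)*(k^3 - k^2 - 10*k - 8) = (k - 3)*(k + 2)*(k^2 - 3*k - 4) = (k - 3)*(k + 1)*(k + 2)*(k - 4)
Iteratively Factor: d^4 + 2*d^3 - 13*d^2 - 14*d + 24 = (d - 3)*(d^3 + 5*d^2 + 2*d - 8) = (d - 3)*(d + 2)*(d^2 + 3*d - 4) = (d - 3)*(d - 1)*(d + 2)*(d + 4)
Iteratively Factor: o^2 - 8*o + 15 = (o - 5)*(o - 3)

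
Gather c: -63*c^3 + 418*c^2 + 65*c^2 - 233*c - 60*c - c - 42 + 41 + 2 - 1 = -63*c^3 + 483*c^2 - 294*c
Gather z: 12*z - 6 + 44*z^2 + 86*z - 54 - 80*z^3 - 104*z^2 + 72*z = -80*z^3 - 60*z^2 + 170*z - 60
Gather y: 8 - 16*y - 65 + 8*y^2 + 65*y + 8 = 8*y^2 + 49*y - 49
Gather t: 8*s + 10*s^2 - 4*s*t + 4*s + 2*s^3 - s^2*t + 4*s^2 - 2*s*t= 2*s^3 + 14*s^2 + 12*s + t*(-s^2 - 6*s)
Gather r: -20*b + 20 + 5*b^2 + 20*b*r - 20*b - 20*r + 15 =5*b^2 - 40*b + r*(20*b - 20) + 35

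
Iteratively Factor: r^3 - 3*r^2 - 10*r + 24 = (r - 4)*(r^2 + r - 6) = (r - 4)*(r + 3)*(r - 2)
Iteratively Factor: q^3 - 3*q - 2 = (q + 1)*(q^2 - q - 2) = (q - 2)*(q + 1)*(q + 1)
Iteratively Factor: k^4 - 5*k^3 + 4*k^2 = (k - 4)*(k^3 - k^2) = (k - 4)*(k - 1)*(k^2) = k*(k - 4)*(k - 1)*(k)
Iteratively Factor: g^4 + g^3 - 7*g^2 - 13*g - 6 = (g + 1)*(g^3 - 7*g - 6) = (g - 3)*(g + 1)*(g^2 + 3*g + 2) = (g - 3)*(g + 1)*(g + 2)*(g + 1)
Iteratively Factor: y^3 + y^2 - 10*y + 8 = (y - 1)*(y^2 + 2*y - 8) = (y - 1)*(y + 4)*(y - 2)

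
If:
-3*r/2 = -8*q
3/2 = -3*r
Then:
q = -3/32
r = -1/2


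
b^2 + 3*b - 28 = (b - 4)*(b + 7)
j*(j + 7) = j^2 + 7*j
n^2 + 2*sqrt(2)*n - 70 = (n - 5*sqrt(2))*(n + 7*sqrt(2))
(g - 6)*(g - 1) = g^2 - 7*g + 6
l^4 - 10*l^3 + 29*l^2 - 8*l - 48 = (l - 4)^2*(l - 3)*(l + 1)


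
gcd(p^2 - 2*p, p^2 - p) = p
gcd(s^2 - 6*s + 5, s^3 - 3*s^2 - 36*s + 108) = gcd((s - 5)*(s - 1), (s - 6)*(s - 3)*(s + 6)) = 1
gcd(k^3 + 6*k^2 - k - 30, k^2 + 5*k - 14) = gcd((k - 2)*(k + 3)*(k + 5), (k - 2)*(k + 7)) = k - 2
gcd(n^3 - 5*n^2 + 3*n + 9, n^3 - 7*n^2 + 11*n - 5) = 1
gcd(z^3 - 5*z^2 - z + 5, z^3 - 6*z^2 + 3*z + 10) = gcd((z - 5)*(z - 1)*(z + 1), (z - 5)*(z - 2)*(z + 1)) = z^2 - 4*z - 5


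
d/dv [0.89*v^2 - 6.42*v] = 1.78*v - 6.42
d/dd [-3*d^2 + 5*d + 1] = 5 - 6*d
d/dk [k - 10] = 1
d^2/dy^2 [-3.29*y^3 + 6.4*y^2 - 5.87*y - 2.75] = 12.8 - 19.74*y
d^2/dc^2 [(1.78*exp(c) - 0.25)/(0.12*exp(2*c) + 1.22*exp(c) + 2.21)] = (0.025632*exp(4*c) - 0.274992*exp(3*c) - 2.942136*exp(2*c) - 4.906136*exp(c) + 9.367748)*exp(c)/(0.001728*exp(6*c) + 0.052704*exp(5*c) + 0.631296*exp(4*c) + 3.757112*exp(3*c) + 11.626368*exp(2*c) + 17.875806*exp(c) + 10.793861)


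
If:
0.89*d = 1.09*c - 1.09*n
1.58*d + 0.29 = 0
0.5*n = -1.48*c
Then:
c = -0.04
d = -0.18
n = 0.11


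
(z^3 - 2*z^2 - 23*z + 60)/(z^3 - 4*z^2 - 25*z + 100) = (z - 3)/(z - 5)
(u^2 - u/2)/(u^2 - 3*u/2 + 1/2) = u/(u - 1)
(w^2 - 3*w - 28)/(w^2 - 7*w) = (w + 4)/w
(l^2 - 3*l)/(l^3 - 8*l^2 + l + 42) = l/(l^2 - 5*l - 14)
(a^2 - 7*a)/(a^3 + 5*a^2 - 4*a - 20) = a*(a - 7)/(a^3 + 5*a^2 - 4*a - 20)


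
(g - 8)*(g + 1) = g^2 - 7*g - 8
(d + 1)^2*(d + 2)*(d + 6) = d^4 + 10*d^3 + 29*d^2 + 32*d + 12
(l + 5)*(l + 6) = l^2 + 11*l + 30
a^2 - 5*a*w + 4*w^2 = (a - 4*w)*(a - w)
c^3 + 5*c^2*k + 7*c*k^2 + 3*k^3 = (c + k)^2*(c + 3*k)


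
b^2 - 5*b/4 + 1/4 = (b - 1)*(b - 1/4)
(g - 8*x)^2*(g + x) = g^3 - 15*g^2*x + 48*g*x^2 + 64*x^3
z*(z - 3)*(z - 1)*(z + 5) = z^4 + z^3 - 17*z^2 + 15*z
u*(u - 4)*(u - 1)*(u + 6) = u^4 + u^3 - 26*u^2 + 24*u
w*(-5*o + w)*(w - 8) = -5*o*w^2 + 40*o*w + w^3 - 8*w^2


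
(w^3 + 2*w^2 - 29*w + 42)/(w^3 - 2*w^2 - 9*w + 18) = (w + 7)/(w + 3)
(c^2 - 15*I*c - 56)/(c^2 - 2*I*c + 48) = (c - 7*I)/(c + 6*I)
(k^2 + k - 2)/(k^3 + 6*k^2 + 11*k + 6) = (k - 1)/(k^2 + 4*k + 3)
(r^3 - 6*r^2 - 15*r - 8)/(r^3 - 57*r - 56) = (r + 1)/(r + 7)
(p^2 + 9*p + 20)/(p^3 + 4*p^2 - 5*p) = (p + 4)/(p*(p - 1))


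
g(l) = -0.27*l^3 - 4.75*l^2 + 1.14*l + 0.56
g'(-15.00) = -38.61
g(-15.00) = -174.04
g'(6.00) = -85.02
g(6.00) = -221.92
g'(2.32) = -25.26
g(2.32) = -25.73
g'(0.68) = -5.69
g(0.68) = -0.95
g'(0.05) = 0.66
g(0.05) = 0.61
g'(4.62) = -60.04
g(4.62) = -122.18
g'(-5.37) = 28.80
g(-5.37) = -100.73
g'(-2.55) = 20.10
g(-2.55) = -28.76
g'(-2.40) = 19.27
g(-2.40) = -25.80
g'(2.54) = -28.22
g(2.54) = -31.61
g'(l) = -0.81*l^2 - 9.5*l + 1.14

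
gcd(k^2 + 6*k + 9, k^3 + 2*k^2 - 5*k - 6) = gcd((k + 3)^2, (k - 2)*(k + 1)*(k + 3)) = k + 3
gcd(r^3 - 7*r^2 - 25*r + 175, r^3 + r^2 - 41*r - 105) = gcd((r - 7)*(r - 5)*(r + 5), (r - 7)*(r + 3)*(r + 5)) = r^2 - 2*r - 35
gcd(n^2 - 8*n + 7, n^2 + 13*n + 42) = 1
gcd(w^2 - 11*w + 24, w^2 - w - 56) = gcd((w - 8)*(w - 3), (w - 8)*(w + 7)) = w - 8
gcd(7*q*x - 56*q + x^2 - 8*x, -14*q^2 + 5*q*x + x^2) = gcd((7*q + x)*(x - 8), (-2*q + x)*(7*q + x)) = 7*q + x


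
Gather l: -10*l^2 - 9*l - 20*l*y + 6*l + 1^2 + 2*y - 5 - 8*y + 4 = -10*l^2 + l*(-20*y - 3) - 6*y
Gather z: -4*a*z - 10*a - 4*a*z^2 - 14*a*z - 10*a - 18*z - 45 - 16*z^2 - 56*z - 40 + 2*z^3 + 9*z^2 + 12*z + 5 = -20*a + 2*z^3 + z^2*(-4*a - 7) + z*(-18*a - 62) - 80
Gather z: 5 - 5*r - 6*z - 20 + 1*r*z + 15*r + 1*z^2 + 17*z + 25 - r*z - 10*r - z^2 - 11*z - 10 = 0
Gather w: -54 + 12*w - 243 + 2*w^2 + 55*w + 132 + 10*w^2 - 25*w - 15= 12*w^2 + 42*w - 180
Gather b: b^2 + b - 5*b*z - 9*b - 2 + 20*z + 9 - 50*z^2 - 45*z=b^2 + b*(-5*z - 8) - 50*z^2 - 25*z + 7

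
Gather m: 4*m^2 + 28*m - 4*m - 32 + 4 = 4*m^2 + 24*m - 28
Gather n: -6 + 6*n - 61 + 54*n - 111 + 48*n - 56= 108*n - 234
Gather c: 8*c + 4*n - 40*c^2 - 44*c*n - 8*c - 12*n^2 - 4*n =-40*c^2 - 44*c*n - 12*n^2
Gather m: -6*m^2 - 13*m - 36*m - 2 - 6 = -6*m^2 - 49*m - 8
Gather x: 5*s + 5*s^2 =5*s^2 + 5*s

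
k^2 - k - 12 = (k - 4)*(k + 3)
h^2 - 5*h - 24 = (h - 8)*(h + 3)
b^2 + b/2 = b*(b + 1/2)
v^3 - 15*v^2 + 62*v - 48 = (v - 8)*(v - 6)*(v - 1)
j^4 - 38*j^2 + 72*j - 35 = (j - 5)*(j - 1)^2*(j + 7)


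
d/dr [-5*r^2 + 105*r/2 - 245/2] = 105/2 - 10*r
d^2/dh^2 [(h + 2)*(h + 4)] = 2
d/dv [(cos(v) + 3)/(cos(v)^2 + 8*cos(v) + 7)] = (cos(v)^2 + 6*cos(v) + 17)*sin(v)/(cos(v)^2 + 8*cos(v) + 7)^2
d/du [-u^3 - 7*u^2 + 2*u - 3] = -3*u^2 - 14*u + 2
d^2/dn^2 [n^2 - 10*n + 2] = 2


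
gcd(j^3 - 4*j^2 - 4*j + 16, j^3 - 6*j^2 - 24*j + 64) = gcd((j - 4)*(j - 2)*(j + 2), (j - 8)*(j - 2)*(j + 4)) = j - 2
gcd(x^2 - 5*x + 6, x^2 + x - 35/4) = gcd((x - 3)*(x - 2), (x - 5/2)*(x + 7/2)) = 1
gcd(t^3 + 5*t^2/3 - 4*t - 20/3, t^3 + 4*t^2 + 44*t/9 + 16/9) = t + 2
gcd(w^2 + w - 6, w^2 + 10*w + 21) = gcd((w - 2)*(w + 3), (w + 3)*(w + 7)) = w + 3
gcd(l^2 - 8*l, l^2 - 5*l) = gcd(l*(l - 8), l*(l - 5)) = l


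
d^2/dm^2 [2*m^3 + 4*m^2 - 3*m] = 12*m + 8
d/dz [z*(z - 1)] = 2*z - 1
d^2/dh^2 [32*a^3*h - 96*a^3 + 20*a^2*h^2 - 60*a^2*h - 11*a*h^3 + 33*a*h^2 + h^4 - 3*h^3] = 40*a^2 - 66*a*h + 66*a + 12*h^2 - 18*h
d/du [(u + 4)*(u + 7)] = 2*u + 11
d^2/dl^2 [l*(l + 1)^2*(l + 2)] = 12*l^2 + 24*l + 10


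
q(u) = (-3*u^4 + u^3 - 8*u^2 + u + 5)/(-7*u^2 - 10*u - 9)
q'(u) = (14*u + 10)*(-3*u^4 + u^3 - 8*u^2 + u + 5)/(-7*u^2 - 10*u - 9)^2 + (-12*u^3 + 3*u^2 - 16*u + 1)/(-7*u^2 - 10*u - 9)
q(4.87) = 7.83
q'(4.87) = 3.48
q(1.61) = 0.70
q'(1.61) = 1.03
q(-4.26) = 12.95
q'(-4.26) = -4.37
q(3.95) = 4.97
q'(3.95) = 2.73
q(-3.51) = 9.90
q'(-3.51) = -3.75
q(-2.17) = 5.51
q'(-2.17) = -2.97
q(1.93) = 1.05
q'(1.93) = 1.21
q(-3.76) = 10.87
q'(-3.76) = -3.95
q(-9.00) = 43.34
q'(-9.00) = -8.45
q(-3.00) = 8.10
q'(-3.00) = -3.36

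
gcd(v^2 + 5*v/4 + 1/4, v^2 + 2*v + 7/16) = v + 1/4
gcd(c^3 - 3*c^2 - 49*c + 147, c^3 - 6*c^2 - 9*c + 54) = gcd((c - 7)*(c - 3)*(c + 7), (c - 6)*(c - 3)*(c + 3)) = c - 3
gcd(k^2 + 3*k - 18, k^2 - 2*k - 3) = k - 3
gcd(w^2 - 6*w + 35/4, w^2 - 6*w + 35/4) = w^2 - 6*w + 35/4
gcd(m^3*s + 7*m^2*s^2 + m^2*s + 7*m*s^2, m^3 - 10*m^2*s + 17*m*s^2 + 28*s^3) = 1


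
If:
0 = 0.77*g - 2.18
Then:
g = 2.83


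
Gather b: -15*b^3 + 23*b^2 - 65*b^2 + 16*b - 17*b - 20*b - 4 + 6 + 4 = -15*b^3 - 42*b^2 - 21*b + 6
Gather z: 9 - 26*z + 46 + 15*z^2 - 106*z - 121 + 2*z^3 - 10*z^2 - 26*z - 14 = 2*z^3 + 5*z^2 - 158*z - 80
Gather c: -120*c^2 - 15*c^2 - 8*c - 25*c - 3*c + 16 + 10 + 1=-135*c^2 - 36*c + 27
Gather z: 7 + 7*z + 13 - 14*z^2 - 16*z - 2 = -14*z^2 - 9*z + 18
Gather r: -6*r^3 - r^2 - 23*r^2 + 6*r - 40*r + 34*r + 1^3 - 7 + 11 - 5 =-6*r^3 - 24*r^2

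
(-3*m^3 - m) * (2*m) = -6*m^4 - 2*m^2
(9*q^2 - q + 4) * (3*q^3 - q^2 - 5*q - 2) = 27*q^5 - 12*q^4 - 32*q^3 - 17*q^2 - 18*q - 8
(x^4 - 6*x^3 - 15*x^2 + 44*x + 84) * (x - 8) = x^5 - 14*x^4 + 33*x^3 + 164*x^2 - 268*x - 672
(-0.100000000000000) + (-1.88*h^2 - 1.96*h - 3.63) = -1.88*h^2 - 1.96*h - 3.73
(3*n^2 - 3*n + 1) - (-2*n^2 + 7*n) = 5*n^2 - 10*n + 1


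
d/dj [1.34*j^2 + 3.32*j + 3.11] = 2.68*j + 3.32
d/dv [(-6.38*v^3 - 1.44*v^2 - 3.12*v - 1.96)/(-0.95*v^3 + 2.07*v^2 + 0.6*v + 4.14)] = (3.5527136788005e-15*v^5 - 14.5746*v^4 - 13.584*v^3 - 79.2312*v^2 - 3.8088*v - 11.7408)/(0.9025*v^6 - 3.933*v^5 + 3.1449*v^4 - 5.382*v^3 + 17.4996*v^2 + 4.968*v + 17.1396)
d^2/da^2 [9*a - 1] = 0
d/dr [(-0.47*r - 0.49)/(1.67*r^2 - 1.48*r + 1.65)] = (0.7849*r^2 + 1.6366*r - 1.5007)/(2.7889*r^4 - 4.9432*r^3 + 7.7014*r^2 - 4.884*r + 2.7225)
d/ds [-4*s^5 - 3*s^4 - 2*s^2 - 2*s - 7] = -20*s^4 - 12*s^3 - 4*s - 2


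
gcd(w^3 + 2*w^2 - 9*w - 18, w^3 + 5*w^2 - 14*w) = 1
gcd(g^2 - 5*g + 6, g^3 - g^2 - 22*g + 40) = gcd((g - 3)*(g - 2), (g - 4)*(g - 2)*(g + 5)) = g - 2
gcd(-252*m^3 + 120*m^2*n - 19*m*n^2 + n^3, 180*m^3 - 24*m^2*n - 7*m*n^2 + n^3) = 36*m^2 - 12*m*n + n^2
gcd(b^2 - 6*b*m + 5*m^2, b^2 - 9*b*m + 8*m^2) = b - m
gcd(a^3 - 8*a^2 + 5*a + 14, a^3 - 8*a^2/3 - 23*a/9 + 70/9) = a - 2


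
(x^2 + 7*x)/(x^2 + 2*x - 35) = x/(x - 5)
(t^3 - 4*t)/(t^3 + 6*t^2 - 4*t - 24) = t/(t + 6)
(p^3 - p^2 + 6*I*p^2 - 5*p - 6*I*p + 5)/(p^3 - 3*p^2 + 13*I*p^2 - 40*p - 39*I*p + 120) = (p^2 + p*(-1 + I) - I)/(p^2 + p*(-3 + 8*I) - 24*I)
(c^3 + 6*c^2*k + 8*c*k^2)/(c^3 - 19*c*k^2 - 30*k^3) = c*(c + 4*k)/(c^2 - 2*c*k - 15*k^2)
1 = 1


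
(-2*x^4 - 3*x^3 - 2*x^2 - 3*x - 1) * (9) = -18*x^4 - 27*x^3 - 18*x^2 - 27*x - 9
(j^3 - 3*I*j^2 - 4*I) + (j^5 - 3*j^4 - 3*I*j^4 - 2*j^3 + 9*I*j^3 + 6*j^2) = j^5 - 3*j^4 - 3*I*j^4 - j^3 + 9*I*j^3 + 6*j^2 - 3*I*j^2 - 4*I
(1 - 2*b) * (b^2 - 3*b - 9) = -2*b^3 + 7*b^2 + 15*b - 9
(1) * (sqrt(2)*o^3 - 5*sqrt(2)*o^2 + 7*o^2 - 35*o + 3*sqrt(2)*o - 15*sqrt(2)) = sqrt(2)*o^3 - 5*sqrt(2)*o^2 + 7*o^2 - 35*o + 3*sqrt(2)*o - 15*sqrt(2)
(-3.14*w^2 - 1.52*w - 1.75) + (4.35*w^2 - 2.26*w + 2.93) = 1.21*w^2 - 3.78*w + 1.18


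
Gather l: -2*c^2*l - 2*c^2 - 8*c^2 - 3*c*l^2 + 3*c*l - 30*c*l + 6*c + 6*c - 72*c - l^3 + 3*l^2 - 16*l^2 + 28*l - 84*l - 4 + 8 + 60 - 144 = -10*c^2 - 60*c - l^3 + l^2*(-3*c - 13) + l*(-2*c^2 - 27*c - 56) - 80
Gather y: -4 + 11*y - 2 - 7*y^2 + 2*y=-7*y^2 + 13*y - 6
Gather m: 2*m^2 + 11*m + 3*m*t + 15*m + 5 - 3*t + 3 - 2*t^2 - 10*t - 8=2*m^2 + m*(3*t + 26) - 2*t^2 - 13*t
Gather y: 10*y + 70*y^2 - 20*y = 70*y^2 - 10*y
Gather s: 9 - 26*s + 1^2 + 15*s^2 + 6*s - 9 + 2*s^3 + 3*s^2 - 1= 2*s^3 + 18*s^2 - 20*s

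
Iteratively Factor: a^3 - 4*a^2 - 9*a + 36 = (a + 3)*(a^2 - 7*a + 12) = (a - 3)*(a + 3)*(a - 4)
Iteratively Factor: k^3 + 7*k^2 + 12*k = (k)*(k^2 + 7*k + 12) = k*(k + 4)*(k + 3)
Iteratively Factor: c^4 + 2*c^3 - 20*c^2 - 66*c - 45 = (c + 3)*(c^3 - c^2 - 17*c - 15) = (c + 1)*(c + 3)*(c^2 - 2*c - 15) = (c + 1)*(c + 3)^2*(c - 5)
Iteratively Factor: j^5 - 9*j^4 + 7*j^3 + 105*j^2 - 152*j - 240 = (j + 1)*(j^4 - 10*j^3 + 17*j^2 + 88*j - 240) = (j + 1)*(j + 3)*(j^3 - 13*j^2 + 56*j - 80) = (j - 4)*(j + 1)*(j + 3)*(j^2 - 9*j + 20) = (j - 5)*(j - 4)*(j + 1)*(j + 3)*(j - 4)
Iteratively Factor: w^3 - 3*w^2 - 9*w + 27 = (w - 3)*(w^2 - 9) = (w - 3)*(w + 3)*(w - 3)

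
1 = 1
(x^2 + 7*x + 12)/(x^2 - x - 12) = (x + 4)/(x - 4)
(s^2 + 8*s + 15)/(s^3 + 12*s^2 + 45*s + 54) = (s + 5)/(s^2 + 9*s + 18)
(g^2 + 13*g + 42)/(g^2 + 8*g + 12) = (g + 7)/(g + 2)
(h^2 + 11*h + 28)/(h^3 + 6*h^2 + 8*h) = (h + 7)/(h*(h + 2))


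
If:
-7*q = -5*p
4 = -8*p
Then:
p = -1/2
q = -5/14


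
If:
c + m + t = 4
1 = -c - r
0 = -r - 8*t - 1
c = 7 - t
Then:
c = 56/9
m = -3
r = -65/9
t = 7/9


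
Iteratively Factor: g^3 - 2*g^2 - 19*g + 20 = (g + 4)*(g^2 - 6*g + 5) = (g - 1)*(g + 4)*(g - 5)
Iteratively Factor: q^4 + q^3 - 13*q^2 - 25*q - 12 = (q + 3)*(q^3 - 2*q^2 - 7*q - 4) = (q + 1)*(q + 3)*(q^2 - 3*q - 4) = (q - 4)*(q + 1)*(q + 3)*(q + 1)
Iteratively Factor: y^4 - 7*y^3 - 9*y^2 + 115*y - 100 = (y - 1)*(y^3 - 6*y^2 - 15*y + 100) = (y - 5)*(y - 1)*(y^2 - y - 20) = (y - 5)^2*(y - 1)*(y + 4)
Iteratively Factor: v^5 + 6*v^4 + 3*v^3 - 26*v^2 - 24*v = (v + 1)*(v^4 + 5*v^3 - 2*v^2 - 24*v) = (v - 2)*(v + 1)*(v^3 + 7*v^2 + 12*v) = (v - 2)*(v + 1)*(v + 4)*(v^2 + 3*v) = (v - 2)*(v + 1)*(v + 3)*(v + 4)*(v)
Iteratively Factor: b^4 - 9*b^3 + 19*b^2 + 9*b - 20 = (b - 4)*(b^3 - 5*b^2 - b + 5) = (b - 5)*(b - 4)*(b^2 - 1) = (b - 5)*(b - 4)*(b + 1)*(b - 1)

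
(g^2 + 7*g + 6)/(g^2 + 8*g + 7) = (g + 6)/(g + 7)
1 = 1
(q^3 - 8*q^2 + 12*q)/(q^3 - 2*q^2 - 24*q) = (q - 2)/(q + 4)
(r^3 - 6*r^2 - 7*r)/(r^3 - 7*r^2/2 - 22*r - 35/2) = 2*r/(2*r + 5)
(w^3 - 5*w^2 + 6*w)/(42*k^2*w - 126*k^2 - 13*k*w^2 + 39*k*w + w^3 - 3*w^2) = w*(w - 2)/(42*k^2 - 13*k*w + w^2)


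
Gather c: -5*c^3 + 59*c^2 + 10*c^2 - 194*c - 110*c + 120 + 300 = -5*c^3 + 69*c^2 - 304*c + 420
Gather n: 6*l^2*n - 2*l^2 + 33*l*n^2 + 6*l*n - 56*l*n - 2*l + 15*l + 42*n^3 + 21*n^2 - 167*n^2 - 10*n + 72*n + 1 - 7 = -2*l^2 + 13*l + 42*n^3 + n^2*(33*l - 146) + n*(6*l^2 - 50*l + 62) - 6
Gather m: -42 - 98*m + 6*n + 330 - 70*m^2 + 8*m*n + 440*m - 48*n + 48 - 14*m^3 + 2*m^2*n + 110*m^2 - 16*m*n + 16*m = -14*m^3 + m^2*(2*n + 40) + m*(358 - 8*n) - 42*n + 336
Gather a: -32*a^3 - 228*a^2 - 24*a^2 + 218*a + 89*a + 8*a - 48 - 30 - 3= -32*a^3 - 252*a^2 + 315*a - 81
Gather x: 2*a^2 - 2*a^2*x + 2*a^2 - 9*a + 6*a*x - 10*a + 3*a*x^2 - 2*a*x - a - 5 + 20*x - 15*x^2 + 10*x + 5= 4*a^2 - 20*a + x^2*(3*a - 15) + x*(-2*a^2 + 4*a + 30)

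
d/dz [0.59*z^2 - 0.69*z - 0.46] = 1.18*z - 0.69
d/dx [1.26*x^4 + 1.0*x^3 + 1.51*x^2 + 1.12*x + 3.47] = 5.04*x^3 + 3.0*x^2 + 3.02*x + 1.12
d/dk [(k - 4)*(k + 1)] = 2*k - 3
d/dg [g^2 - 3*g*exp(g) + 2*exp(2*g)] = -3*g*exp(g) + 2*g + 4*exp(2*g) - 3*exp(g)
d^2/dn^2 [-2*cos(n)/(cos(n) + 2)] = 4*(sin(n)^2 + 2*cos(n) + 1)/(cos(n) + 2)^3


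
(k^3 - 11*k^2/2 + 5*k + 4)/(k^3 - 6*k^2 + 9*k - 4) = (k^2 - 3*k/2 - 1)/(k^2 - 2*k + 1)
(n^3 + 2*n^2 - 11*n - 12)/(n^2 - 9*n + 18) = (n^2 + 5*n + 4)/(n - 6)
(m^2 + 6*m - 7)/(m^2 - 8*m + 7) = (m + 7)/(m - 7)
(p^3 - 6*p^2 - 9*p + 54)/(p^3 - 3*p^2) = 1 - 3/p - 18/p^2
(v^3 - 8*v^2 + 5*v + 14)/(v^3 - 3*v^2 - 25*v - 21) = (v - 2)/(v + 3)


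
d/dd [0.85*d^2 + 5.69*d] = 1.7*d + 5.69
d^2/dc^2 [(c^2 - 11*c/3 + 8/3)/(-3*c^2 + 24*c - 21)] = -26/(9*c^3 - 189*c^2 + 1323*c - 3087)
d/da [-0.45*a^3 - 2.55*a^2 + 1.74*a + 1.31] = -1.35*a^2 - 5.1*a + 1.74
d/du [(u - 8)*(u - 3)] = 2*u - 11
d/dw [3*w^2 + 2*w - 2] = 6*w + 2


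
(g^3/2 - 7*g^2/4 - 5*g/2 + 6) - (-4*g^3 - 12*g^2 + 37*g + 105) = 9*g^3/2 + 41*g^2/4 - 79*g/2 - 99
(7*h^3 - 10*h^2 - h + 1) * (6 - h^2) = -7*h^5 + 10*h^4 + 43*h^3 - 61*h^2 - 6*h + 6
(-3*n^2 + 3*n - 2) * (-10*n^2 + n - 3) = 30*n^4 - 33*n^3 + 32*n^2 - 11*n + 6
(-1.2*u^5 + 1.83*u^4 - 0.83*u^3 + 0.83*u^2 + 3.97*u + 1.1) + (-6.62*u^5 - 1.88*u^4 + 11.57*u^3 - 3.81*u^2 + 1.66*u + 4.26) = -7.82*u^5 - 0.0499999999999998*u^4 + 10.74*u^3 - 2.98*u^2 + 5.63*u + 5.36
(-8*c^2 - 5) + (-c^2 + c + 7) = -9*c^2 + c + 2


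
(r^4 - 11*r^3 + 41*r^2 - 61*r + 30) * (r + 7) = r^5 - 4*r^4 - 36*r^3 + 226*r^2 - 397*r + 210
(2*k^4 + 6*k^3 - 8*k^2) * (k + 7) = 2*k^5 + 20*k^4 + 34*k^3 - 56*k^2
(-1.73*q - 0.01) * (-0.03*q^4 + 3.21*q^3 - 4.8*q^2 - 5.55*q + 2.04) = 0.0519*q^5 - 5.553*q^4 + 8.2719*q^3 + 9.6495*q^2 - 3.4737*q - 0.0204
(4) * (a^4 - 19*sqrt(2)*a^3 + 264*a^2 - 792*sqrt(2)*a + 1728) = 4*a^4 - 76*sqrt(2)*a^3 + 1056*a^2 - 3168*sqrt(2)*a + 6912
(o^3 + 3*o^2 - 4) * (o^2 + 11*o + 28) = o^5 + 14*o^4 + 61*o^3 + 80*o^2 - 44*o - 112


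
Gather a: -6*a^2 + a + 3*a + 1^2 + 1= -6*a^2 + 4*a + 2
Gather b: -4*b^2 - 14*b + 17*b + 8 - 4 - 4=-4*b^2 + 3*b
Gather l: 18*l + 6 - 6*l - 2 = 12*l + 4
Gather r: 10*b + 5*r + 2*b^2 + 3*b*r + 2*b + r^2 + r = 2*b^2 + 12*b + r^2 + r*(3*b + 6)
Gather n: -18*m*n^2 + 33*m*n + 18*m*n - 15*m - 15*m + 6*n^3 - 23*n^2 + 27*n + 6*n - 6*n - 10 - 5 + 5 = -30*m + 6*n^3 + n^2*(-18*m - 23) + n*(51*m + 27) - 10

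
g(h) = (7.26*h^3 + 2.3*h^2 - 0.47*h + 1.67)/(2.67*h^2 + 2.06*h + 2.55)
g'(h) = (-5.34*h - 2.06)*(7.26*h^3 + 2.3*h^2 - 0.47*h + 1.67)/(2.67*h^2 + 2.06*h + 2.55)^2 + (21.78*h^2 + 4.6*h - 0.47)/(2.67*h^2 + 2.06*h + 2.55)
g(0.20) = 0.56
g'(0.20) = -0.14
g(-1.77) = -4.20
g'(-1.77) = 3.93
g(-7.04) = -20.05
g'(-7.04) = 2.77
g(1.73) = 3.21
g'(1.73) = 2.58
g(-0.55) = 0.64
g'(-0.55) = 1.86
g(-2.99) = -8.41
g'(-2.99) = 3.13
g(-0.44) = 0.79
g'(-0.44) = 0.90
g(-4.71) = -13.51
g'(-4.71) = 2.86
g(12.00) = 31.26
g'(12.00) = 2.73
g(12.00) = 31.26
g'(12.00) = 2.73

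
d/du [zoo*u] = zoo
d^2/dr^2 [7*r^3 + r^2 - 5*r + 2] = 42*r + 2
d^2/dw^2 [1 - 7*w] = 0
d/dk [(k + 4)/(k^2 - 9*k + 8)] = (k^2 - 9*k - (k + 4)*(2*k - 9) + 8)/(k^2 - 9*k + 8)^2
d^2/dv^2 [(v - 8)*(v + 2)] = 2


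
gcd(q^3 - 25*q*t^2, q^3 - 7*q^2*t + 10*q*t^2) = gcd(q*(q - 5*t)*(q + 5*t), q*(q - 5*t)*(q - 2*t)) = q^2 - 5*q*t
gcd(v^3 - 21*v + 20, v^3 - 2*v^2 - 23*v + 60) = v^2 + v - 20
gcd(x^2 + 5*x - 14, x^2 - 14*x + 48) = 1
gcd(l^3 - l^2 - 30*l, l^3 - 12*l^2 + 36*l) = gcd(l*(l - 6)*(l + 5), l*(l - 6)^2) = l^2 - 6*l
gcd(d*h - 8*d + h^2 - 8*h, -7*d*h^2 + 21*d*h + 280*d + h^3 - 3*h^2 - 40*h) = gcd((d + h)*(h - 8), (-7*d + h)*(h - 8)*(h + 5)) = h - 8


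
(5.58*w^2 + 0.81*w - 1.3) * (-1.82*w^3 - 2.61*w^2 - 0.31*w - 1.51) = -10.1556*w^5 - 16.038*w^4 - 1.4779*w^3 - 5.2839*w^2 - 0.8201*w + 1.963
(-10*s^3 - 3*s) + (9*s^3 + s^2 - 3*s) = -s^3 + s^2 - 6*s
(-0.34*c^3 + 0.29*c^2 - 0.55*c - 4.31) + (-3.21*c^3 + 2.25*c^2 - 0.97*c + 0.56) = -3.55*c^3 + 2.54*c^2 - 1.52*c - 3.75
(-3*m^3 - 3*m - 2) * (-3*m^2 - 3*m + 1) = 9*m^5 + 9*m^4 + 6*m^3 + 15*m^2 + 3*m - 2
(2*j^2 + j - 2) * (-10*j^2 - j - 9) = -20*j^4 - 12*j^3 + j^2 - 7*j + 18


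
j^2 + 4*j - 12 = (j - 2)*(j + 6)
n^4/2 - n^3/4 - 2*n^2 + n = n*(n/2 + 1)*(n - 2)*(n - 1/2)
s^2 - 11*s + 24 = (s - 8)*(s - 3)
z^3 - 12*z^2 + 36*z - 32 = (z - 8)*(z - 2)^2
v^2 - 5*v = v*(v - 5)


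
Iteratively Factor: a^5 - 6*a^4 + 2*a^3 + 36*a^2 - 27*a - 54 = (a + 2)*(a^4 - 8*a^3 + 18*a^2 - 27) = (a - 3)*(a + 2)*(a^3 - 5*a^2 + 3*a + 9) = (a - 3)^2*(a + 2)*(a^2 - 2*a - 3) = (a - 3)^2*(a + 1)*(a + 2)*(a - 3)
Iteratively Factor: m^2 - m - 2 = (m - 2)*(m + 1)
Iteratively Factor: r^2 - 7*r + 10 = (r - 2)*(r - 5)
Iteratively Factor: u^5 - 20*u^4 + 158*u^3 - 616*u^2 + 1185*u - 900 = (u - 5)*(u^4 - 15*u^3 + 83*u^2 - 201*u + 180) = (u - 5)^2*(u^3 - 10*u^2 + 33*u - 36) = (u - 5)^2*(u - 3)*(u^2 - 7*u + 12) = (u - 5)^2*(u - 3)^2*(u - 4)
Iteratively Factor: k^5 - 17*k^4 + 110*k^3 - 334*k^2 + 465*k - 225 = (k - 3)*(k^4 - 14*k^3 + 68*k^2 - 130*k + 75) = (k - 5)*(k - 3)*(k^3 - 9*k^2 + 23*k - 15) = (k - 5)^2*(k - 3)*(k^2 - 4*k + 3) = (k - 5)^2*(k - 3)*(k - 1)*(k - 3)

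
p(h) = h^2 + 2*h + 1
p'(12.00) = 26.00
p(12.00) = 169.00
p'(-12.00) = -22.00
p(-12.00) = 121.00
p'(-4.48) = -6.96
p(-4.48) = 12.11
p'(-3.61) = -5.22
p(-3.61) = 6.81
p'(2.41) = 6.82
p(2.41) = 11.63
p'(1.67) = 5.34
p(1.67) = 7.13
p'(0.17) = 2.34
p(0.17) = 1.37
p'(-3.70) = -5.40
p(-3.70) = 7.29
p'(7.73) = 17.46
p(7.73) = 76.21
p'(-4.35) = -6.70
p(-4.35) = 11.22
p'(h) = 2*h + 2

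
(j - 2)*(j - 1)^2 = j^3 - 4*j^2 + 5*j - 2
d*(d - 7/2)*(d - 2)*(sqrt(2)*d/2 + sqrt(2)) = sqrt(2)*d^4/2 - 7*sqrt(2)*d^3/4 - 2*sqrt(2)*d^2 + 7*sqrt(2)*d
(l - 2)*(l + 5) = l^2 + 3*l - 10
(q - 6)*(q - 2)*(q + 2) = q^3 - 6*q^2 - 4*q + 24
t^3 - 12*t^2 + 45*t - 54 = (t - 6)*(t - 3)^2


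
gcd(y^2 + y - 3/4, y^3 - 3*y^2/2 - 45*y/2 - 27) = y + 3/2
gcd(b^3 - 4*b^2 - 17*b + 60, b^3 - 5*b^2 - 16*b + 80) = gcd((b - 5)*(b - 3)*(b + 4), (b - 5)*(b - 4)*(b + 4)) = b^2 - b - 20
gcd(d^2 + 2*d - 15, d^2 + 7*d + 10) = d + 5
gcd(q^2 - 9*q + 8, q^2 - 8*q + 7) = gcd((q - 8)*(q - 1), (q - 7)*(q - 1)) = q - 1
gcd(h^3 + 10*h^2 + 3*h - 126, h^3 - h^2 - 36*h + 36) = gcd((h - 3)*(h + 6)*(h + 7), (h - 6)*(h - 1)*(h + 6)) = h + 6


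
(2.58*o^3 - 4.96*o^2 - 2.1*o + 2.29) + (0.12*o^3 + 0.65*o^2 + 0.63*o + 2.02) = 2.7*o^3 - 4.31*o^2 - 1.47*o + 4.31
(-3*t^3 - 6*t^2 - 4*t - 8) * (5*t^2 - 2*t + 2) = -15*t^5 - 24*t^4 - 14*t^3 - 44*t^2 + 8*t - 16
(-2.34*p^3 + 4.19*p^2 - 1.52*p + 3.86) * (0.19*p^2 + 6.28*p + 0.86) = -0.4446*p^5 - 13.8991*p^4 + 24.012*p^3 - 5.2088*p^2 + 22.9336*p + 3.3196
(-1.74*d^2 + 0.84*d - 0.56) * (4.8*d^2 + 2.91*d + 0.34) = -8.352*d^4 - 1.0314*d^3 - 0.8352*d^2 - 1.344*d - 0.1904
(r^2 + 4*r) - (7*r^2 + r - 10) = -6*r^2 + 3*r + 10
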